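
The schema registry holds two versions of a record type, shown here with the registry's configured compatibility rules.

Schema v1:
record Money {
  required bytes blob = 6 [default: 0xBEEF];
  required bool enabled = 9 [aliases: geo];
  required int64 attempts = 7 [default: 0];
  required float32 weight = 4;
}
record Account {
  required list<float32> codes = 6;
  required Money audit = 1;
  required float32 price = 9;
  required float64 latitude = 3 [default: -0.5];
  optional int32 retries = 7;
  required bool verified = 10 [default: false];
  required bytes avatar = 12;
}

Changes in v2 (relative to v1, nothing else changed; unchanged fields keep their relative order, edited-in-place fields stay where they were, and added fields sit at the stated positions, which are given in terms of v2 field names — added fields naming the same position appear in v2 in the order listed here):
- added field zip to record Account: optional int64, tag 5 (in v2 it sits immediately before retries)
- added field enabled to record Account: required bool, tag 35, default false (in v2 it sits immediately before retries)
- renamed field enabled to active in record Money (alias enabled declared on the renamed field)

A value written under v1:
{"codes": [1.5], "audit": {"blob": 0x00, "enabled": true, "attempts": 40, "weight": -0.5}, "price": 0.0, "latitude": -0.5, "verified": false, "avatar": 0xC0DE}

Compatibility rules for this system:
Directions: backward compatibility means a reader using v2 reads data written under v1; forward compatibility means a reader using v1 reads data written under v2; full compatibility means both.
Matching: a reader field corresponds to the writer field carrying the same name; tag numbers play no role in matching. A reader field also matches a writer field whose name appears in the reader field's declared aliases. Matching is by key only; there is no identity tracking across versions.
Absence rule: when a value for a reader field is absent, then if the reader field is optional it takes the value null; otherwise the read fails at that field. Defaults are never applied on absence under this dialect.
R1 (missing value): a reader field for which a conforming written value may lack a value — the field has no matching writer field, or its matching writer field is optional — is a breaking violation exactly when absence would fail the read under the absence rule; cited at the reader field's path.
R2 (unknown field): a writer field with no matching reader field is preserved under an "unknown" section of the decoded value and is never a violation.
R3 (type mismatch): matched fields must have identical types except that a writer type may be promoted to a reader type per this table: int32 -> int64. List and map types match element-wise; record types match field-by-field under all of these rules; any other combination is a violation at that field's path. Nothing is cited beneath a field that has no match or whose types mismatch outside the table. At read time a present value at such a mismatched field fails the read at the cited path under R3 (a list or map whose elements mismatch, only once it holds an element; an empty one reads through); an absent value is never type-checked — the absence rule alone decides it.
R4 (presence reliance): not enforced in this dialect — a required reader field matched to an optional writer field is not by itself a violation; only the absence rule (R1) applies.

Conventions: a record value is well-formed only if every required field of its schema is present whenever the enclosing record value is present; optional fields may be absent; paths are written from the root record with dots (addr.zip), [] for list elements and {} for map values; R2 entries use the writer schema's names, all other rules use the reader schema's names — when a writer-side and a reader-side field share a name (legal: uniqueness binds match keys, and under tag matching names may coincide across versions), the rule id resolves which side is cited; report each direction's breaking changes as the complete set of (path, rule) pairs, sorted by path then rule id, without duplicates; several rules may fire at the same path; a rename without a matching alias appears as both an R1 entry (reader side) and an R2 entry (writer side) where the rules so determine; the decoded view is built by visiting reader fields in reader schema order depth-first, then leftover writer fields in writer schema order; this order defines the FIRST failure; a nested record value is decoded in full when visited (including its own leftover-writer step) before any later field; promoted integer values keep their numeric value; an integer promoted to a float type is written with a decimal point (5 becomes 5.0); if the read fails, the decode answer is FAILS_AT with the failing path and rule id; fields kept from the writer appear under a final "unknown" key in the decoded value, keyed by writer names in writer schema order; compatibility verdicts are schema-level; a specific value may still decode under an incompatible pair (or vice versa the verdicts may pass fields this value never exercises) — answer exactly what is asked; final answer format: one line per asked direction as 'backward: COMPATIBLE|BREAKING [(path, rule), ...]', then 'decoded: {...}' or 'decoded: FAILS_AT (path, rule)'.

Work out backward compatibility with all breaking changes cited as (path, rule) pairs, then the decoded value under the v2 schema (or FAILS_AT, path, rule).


backward: BREAKING [(enabled, R1)]; decoded: FAILS_AT (enabled, R1)

each type pair in Account: writer, then reader
backward analysis of Account with v2 as reader and v1 as writer:
  codes: paired with writer codes (list<float32> -> list<float32>; writer required)
  audit: paired with writer audit (Money -> Money; writer required)
  price: paired with writer price (float32 -> float32; writer required)
  latitude: paired with writer latitude (float64 -> float64; writer required)
  zip has no writer counterpart
  enabled has no writer counterpart
  retries: paired with writer retries (int32 -> int32; writer optional)
  verified: paired with writer verified (bool -> bool; writer required)
  avatar: paired with writer avatar (bytes -> bytes; writer required)
  audit.blob: paired with writer audit.blob (bytes -> bytes; writer required)
  audit.active: paired with writer audit.enabled (bool -> bool; writer required)
  audit.attempts: paired with writer audit.attempts (int64 -> int64; writer required)
  audit.weight: paired with writer audit.weight (float32 -> float32; writer required)
  violation R1 at enabled
  => backward verdict for Account: BREAKING, 1 violation(s)
migrating the Account value to v2:
  codes := [1.5]
  audit.blob := 0x00
  audit.active := true (from writer enabled)
  audit.attempts := 40
  audit.weight := -0.5
  price := 0.0
  latitude := -0.5
  zip := null (absent, optional -> null)
  read fails at enabled under R1 (no fill)
  => FAILS_AT (enabled, R1)
ruling out the remaining Account differences:
  added field zip to record Account: optional int64, tag 5 (in v2 it sits immediately before retries) -> inert for the asked Account verdict: nothing fires


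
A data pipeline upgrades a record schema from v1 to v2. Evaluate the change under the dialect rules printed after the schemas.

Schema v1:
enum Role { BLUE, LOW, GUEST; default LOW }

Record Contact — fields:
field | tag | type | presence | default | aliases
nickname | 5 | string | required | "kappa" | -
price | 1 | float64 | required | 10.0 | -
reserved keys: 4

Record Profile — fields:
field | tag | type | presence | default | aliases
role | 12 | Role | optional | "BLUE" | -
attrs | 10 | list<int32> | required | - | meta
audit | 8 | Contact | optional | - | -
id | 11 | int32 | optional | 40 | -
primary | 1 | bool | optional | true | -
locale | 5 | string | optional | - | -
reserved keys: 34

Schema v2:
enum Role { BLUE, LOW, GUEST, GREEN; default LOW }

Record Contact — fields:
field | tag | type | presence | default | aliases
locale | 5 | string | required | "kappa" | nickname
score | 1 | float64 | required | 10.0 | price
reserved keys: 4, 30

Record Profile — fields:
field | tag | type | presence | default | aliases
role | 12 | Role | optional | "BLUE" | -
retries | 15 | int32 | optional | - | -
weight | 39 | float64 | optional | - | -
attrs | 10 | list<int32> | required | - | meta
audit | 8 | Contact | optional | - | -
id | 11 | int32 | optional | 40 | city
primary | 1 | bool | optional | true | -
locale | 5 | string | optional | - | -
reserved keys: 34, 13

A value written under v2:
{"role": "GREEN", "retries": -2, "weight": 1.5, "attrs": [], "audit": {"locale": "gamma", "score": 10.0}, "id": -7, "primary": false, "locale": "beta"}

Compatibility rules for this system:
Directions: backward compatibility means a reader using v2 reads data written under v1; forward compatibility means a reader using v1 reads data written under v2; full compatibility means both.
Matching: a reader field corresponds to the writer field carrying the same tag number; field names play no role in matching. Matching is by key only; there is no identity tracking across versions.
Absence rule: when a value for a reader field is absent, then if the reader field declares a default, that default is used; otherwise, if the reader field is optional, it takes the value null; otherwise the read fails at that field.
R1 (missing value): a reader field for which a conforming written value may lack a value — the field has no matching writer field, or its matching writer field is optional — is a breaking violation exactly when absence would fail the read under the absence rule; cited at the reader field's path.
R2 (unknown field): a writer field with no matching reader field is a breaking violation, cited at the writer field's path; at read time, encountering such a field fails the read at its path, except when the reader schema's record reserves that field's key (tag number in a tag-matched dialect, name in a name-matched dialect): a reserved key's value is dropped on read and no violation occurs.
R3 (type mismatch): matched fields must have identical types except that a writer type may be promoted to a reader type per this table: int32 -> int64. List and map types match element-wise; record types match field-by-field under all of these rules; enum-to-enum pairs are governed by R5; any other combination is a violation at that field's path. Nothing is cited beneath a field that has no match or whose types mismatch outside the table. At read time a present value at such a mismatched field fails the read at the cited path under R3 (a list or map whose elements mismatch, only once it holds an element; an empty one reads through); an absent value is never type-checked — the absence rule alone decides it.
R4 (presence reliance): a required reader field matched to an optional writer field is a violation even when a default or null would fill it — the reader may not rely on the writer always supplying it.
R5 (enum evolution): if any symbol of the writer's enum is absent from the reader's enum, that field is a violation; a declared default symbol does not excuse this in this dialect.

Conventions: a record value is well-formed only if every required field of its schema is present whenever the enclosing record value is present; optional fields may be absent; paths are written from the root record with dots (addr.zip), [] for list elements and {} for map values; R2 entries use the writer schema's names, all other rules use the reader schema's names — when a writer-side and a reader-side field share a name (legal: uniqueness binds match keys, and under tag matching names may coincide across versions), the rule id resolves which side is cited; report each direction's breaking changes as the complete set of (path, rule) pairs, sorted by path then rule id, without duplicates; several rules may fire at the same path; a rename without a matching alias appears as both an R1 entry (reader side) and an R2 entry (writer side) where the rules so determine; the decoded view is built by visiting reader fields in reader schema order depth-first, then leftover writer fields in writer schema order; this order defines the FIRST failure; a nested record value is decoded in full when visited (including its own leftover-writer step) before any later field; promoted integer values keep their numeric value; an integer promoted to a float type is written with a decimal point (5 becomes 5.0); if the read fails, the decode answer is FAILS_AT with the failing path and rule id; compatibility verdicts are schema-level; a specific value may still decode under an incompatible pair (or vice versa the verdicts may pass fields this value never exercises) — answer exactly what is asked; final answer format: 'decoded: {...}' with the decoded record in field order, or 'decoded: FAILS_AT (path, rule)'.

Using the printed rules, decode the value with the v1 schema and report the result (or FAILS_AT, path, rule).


in Profile below, arrows point writer -> reader
decode (reader v1):
  read fails at role under R5
  => FAILS_AT (role, R5)
checking off the Profile differences that do not matter here:
  added field weight to record Profile: optional float64, tag 39 (in v2 it sits immediately before attrs) -> schema-level compatibility only; this Profile value's decode is unchanged
  renamed field price to score in record Contact (alias price declared on the renamed field) -> triggers nothing under the printed rules; the Profile answer is the same either way
  renamed field nickname to locale in record Contact (alias nickname declared on the renamed field) -> triggers nothing under the printed rules; the Profile answer is the same either way
  added field retries to record Profile: optional int32, tag 15 (in v2 it sits immediately before attrs) -> schema-level compatibility only; this Profile value's decode is unchanged

decoded: FAILS_AT (role, R5)


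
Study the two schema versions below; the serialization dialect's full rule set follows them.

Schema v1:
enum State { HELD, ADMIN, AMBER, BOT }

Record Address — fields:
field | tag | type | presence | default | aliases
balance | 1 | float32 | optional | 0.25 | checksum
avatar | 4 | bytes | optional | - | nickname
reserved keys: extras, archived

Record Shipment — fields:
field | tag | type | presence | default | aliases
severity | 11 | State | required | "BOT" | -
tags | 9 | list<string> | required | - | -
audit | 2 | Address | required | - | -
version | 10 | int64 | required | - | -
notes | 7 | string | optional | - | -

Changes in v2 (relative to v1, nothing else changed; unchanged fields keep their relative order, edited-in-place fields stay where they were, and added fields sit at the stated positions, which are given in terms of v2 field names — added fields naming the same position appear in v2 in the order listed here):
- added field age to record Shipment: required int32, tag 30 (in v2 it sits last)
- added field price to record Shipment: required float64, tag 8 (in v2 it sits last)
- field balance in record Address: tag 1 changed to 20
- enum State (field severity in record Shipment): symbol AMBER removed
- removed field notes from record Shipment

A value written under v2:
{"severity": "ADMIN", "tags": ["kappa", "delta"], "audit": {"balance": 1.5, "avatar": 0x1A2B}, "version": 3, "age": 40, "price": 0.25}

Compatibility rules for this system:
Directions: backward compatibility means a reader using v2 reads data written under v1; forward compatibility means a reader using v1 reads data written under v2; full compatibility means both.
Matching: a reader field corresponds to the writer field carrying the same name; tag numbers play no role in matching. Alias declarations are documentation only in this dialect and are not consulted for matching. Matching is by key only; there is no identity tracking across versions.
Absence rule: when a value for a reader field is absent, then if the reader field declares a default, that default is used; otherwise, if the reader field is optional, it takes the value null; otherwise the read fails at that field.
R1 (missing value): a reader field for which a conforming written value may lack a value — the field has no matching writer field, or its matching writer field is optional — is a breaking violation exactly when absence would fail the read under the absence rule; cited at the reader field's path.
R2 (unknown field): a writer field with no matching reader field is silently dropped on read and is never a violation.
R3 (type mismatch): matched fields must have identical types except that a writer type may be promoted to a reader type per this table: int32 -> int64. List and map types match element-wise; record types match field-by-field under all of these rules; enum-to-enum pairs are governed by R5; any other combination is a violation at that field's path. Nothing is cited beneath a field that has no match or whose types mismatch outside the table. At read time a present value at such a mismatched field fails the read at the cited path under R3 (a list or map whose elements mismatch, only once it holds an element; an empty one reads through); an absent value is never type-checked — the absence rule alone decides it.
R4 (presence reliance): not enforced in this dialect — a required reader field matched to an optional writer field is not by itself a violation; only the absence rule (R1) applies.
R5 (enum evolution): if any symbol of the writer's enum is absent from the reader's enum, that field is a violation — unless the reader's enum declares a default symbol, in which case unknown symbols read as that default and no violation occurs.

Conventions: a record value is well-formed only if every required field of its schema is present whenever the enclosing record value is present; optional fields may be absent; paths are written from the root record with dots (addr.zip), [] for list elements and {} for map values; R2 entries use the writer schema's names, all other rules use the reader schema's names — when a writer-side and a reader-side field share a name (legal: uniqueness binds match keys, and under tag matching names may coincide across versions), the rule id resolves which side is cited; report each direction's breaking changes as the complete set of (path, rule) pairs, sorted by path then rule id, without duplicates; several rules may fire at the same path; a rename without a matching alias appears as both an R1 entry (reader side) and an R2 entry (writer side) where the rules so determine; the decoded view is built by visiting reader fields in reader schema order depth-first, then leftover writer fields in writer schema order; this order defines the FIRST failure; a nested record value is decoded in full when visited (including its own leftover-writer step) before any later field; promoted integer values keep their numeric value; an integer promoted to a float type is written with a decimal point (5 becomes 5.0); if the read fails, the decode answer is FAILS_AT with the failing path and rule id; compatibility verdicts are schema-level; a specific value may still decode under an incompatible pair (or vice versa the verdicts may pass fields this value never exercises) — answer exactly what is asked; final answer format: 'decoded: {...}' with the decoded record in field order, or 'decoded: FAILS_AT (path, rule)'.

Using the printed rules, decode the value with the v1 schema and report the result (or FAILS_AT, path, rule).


decoded: {"severity": "ADMIN", "tags": ["kappa", "delta"], "audit": {"balance": 1.5, "avatar": 0x1A2B}, "version": 3, "notes": null}

arrows below run writer -> reader for Shipment
decoding the Shipment value with the v1 reader:
  severity := "ADMIN"
  tags := ["kappa", "delta"]
  audit.balance := 1.5
  audit.avatar := 0x1A2B
  version := 3
  notes := null (not supplied -> null)
  writer age: unmatched, discarded
  writer price: unmatched, discarded
  => decoded: {"severity": "ADMIN", "tags": ["kappa", "delta"], "audit": {"balance": 1.5, "avatar": 0x1A2B}, "version": 3, "notes": null}
checking off the Shipment differences that do not matter here:
  added field price to record Shipment: required float64, tag 8 (in v2 it sits last) -> matters for Shipment compatibility verdicts, not for this value's decode
  added field age to record Shipment: required int32, tag 30 (in v2 it sits last) -> matters for Shipment compatibility verdicts, not for this value's decode
  field balance in record Address: tag 1 changed to 20 -> triggers nothing under the printed rules; the Shipment answer is the same either way
  enum State (field severity in record Shipment): symbol AMBER removed -> matters for Shipment compatibility verdicts, not for this value's decode
  removed field notes from record Shipment -> triggers nothing under the printed rules; the Shipment answer is the same either way


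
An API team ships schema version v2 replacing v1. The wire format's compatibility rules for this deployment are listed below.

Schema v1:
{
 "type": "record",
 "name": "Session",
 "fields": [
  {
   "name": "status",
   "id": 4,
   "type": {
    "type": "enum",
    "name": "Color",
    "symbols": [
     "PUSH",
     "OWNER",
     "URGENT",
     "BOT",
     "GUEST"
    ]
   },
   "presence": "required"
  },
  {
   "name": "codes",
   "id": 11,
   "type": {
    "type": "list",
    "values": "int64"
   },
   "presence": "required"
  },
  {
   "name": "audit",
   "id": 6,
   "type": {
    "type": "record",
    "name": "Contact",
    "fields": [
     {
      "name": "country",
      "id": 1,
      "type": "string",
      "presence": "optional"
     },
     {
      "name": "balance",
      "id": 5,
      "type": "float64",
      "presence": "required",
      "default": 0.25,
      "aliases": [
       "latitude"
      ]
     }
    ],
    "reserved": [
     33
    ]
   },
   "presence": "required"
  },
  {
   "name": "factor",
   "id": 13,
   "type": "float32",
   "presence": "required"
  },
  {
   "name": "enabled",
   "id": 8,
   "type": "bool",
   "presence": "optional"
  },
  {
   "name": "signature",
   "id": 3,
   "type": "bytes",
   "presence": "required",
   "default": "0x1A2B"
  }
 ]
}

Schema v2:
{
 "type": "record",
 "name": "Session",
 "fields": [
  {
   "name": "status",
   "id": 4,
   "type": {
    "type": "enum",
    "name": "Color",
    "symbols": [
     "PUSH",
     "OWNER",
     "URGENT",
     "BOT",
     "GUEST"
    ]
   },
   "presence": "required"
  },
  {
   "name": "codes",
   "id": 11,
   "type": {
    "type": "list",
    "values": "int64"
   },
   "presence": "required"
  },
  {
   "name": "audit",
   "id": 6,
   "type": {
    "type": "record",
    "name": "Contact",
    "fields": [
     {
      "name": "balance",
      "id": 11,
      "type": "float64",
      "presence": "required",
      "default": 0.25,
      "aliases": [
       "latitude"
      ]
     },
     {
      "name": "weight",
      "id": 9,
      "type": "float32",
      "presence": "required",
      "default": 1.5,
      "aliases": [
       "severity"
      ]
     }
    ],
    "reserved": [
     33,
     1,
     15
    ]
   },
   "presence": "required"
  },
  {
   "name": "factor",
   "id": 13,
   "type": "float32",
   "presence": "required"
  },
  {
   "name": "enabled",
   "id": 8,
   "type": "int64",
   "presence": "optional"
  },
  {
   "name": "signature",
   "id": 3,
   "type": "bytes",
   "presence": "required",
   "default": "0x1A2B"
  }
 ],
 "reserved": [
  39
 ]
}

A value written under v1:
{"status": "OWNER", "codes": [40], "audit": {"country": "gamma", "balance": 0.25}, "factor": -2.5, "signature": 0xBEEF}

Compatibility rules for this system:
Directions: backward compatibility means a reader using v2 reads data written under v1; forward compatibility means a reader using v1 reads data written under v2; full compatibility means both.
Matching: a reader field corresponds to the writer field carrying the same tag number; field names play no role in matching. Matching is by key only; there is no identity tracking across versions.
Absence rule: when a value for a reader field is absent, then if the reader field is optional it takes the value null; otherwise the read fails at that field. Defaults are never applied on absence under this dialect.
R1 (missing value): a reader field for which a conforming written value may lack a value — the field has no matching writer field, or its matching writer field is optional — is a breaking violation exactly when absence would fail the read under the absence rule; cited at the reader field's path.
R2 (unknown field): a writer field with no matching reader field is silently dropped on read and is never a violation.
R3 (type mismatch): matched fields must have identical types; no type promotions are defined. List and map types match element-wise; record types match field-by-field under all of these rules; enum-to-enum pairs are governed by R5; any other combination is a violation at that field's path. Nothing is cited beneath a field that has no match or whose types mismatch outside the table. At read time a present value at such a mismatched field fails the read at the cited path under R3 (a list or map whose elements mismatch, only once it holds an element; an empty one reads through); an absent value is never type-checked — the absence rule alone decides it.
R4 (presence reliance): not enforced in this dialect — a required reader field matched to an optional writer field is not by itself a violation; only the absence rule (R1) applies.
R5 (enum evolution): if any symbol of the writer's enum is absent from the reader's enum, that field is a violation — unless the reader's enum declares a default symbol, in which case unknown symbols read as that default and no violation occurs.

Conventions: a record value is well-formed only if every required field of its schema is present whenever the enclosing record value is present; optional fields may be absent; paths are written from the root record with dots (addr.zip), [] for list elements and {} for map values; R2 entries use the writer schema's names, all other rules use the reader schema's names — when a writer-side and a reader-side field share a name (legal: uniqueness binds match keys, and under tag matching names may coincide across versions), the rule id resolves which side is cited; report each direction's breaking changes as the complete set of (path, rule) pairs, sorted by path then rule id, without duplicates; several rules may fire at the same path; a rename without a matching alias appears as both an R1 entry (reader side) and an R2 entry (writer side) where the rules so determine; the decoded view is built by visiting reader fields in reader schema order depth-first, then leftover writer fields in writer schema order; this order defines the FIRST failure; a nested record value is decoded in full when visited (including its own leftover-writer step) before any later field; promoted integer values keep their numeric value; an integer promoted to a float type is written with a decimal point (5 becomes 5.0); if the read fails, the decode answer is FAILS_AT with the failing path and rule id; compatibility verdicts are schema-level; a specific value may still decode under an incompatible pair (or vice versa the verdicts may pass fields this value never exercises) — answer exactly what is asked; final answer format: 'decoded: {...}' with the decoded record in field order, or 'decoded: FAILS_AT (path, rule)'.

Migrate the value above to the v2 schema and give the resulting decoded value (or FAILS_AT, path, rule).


the writer's type comes first in each Session pair
decode walk for Session under reader schema v2:
  status := "OWNER"
  codes := [40]
  read fails at audit.balance under R1 (no fill)
  => FAILS_AT (audit.balance, R1)
checking off the Session differences that do not matter here:
  field enabled in record Session: type bool changed to int64 -> matters for Session compatibility verdicts, not for this value's decode
  removed field country from record Contact (its key 1 joins the reserved list) -> triggers nothing under the printed rules; the Session answer is the same either way
  added field weight to record Contact: required float32, tag 9, default 1.5 (in v2 it sits last) -> matters for Session compatibility verdicts, not for this value's decode

decoded: FAILS_AT (audit.balance, R1)


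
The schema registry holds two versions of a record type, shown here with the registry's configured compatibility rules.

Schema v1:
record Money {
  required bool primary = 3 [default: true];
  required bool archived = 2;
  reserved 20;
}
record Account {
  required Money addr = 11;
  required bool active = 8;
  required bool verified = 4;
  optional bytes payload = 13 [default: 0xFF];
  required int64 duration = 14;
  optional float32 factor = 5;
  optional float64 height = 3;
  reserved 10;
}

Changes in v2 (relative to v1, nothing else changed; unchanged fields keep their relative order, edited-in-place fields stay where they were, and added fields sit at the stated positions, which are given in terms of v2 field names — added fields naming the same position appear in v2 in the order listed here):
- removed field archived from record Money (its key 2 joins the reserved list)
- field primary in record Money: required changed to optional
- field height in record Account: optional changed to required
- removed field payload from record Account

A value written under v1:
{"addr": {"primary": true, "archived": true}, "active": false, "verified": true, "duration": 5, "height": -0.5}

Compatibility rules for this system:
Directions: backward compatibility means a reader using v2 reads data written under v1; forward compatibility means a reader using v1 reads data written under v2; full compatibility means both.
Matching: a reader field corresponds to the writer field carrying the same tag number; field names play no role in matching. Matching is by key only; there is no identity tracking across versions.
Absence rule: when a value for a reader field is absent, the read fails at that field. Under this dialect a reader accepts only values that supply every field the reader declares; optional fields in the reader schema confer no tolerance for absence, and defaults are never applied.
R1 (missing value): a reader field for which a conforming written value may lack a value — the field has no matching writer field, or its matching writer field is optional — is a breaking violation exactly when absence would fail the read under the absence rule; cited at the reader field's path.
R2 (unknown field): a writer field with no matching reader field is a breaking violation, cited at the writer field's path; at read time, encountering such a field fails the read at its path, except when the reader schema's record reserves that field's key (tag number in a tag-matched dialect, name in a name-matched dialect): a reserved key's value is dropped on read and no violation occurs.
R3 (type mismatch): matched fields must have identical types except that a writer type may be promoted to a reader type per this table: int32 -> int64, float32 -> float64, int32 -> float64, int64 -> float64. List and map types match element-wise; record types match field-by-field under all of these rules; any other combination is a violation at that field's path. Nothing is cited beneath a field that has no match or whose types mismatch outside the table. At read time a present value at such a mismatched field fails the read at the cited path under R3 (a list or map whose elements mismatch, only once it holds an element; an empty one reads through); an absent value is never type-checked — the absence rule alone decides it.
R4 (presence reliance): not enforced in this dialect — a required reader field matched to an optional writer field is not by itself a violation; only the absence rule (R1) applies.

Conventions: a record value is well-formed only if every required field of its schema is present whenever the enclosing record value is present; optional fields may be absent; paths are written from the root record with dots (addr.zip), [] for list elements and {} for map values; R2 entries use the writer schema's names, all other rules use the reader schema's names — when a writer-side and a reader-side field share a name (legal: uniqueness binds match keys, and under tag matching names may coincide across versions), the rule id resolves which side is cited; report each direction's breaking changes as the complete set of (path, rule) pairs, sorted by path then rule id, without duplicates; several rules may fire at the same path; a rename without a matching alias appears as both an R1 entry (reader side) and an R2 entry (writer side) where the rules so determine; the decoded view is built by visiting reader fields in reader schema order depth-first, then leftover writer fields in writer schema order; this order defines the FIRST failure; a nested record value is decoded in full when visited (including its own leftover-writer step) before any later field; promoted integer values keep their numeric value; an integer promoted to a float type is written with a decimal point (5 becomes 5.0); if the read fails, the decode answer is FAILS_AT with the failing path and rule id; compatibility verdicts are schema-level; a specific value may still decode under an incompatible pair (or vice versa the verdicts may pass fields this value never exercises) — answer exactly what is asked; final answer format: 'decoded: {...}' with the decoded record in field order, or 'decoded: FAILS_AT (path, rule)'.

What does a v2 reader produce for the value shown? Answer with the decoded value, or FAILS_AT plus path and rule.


decoded: FAILS_AT (factor, R1)

in Account below, arrows point writer -> reader
migrating the Account value to v2:
  addr.primary := true
  writer addr.archived: reserved -> dropped
  active := false
  verified := true
  duration := 5
  read fails at factor under R1 (no fill)
  => FAILS_AT (factor, R1)
diffs on Account not affecting the asked answer:
  removed field archived from record Money (its key 2 joins the reserved list) -> matters for Account compatibility verdicts, not for this value's decode
  field primary in record Money: required changed to optional -> matters for Account compatibility verdicts, not for this value's decode
  field height in record Account: optional changed to required -> matters for Account compatibility verdicts, not for this value's decode


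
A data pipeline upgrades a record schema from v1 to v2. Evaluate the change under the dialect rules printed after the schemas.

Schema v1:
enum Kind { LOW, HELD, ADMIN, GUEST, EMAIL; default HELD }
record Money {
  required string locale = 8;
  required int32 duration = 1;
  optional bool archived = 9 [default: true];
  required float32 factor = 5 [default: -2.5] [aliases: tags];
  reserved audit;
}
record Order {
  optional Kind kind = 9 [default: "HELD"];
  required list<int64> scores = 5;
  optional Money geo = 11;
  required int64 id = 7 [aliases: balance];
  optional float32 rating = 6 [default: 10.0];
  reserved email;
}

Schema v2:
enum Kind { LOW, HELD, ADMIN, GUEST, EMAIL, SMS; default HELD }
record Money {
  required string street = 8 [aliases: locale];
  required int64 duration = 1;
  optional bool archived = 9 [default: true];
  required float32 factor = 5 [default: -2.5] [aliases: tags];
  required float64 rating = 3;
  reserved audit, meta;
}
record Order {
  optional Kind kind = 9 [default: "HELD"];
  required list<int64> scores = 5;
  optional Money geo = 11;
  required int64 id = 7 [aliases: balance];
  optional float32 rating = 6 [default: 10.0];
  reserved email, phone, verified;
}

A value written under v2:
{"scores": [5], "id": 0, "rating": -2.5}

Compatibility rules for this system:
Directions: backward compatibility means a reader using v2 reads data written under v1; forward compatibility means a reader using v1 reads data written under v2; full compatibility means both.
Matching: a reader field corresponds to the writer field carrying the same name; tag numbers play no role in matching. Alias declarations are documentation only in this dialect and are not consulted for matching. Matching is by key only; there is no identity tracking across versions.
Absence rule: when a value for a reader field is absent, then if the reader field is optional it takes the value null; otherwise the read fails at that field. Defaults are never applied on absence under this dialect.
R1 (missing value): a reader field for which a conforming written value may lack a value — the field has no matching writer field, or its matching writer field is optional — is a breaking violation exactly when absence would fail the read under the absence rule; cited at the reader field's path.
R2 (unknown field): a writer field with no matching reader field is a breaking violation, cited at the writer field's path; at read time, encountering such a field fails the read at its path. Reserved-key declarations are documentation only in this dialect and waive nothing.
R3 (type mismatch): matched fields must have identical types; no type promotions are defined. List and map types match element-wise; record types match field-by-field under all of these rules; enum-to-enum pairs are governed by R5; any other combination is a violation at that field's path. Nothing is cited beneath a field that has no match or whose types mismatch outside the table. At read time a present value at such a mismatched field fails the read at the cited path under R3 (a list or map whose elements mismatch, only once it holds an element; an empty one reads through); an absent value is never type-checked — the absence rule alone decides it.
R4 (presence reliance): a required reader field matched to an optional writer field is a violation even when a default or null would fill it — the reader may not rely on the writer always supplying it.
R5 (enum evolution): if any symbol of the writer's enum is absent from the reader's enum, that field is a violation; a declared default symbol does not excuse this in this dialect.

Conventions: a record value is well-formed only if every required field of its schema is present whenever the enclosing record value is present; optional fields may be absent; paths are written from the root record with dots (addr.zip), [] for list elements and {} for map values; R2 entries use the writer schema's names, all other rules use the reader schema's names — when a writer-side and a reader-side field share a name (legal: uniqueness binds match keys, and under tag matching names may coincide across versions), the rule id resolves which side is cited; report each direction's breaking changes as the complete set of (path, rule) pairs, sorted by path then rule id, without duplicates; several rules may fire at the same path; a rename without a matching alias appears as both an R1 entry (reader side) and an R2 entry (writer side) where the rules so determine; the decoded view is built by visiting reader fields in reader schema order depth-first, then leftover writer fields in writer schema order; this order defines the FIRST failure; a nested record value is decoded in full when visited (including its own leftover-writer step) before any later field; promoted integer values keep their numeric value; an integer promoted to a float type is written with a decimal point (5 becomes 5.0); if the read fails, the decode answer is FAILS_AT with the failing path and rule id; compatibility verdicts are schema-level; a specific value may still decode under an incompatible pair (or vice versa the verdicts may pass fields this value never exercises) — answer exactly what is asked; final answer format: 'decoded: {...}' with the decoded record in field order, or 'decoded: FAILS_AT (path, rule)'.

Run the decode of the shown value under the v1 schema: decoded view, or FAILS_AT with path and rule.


decoded: {"kind": null, "scores": [5], "geo": null, "id": 0, "rating": -2.5}

in Order below, arrows point writer -> reader
decode walk for Order under reader schema v1:
  kind := null (not supplied -> null)
  scores := [5]
  geo := null (not supplied -> null)
  id := 0
  rating := -2.5
  => decoded: {"kind": null, "scores": [5], "geo": null, "id": 0, "rating": -2.5}
checking off the Order differences that do not matter here:
  renamed field locale to street in record Money (alias locale declared on the renamed field) -> shifts the Order verdicts, not this decode
  enum Kind (field kind in record Order): symbol SMS added -> shifts the Order verdicts, not this decode
  field duration in record Money: type int32 changed to int64 -> shifts the Order verdicts, not this decode
  added field rating to record Money: required float64, tag 3 (in v2 it sits last) -> shifts the Order verdicts, not this decode
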